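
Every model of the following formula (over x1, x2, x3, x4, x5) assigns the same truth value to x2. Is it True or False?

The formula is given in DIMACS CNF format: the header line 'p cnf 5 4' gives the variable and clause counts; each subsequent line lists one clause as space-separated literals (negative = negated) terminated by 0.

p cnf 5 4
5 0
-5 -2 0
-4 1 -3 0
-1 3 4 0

Suppose x2 = True.
Unit clause (x5) forces x5 = True.
But (¬x5) is also a unit clause — contradiction.
So every satisfying assignment has x2 = False.

False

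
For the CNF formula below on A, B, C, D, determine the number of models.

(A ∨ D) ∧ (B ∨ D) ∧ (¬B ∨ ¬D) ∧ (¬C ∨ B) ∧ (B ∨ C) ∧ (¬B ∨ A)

2

There are 2^4 = 16 truth assignments over (A, B, C, D).
Check each against the 6 clauses (columns in the order A, B, C, D):
  F F F F  ✗ fails (A ∨ D)
  F F F T  ✗ fails (B ∨ C)
  F F T F  ✗ fails (A ∨ D)
  F F T T  ✗ fails (¬C ∨ B)
  F T F F  ✗ fails (A ∨ D)
  F T F T  ✗ fails (¬B ∨ ¬D)
  F T T F  ✗ fails (A ∨ D)
  F T T T  ✗ fails (¬B ∨ ¬D)
  T F F F  ✗ fails (B ∨ D)
  T F F T  ✗ fails (B ∨ C)
  T F T F  ✗ fails (B ∨ D)
  T F T T  ✗ fails (¬C ∨ B)
  T T F F  ✓ satisfies all
  T T F T  ✗ fails (¬B ∨ ¬D)
  T T T F  ✓ satisfies all
  T T T T  ✗ fails (¬B ∨ ¬D)
2 of the 16 rows are models.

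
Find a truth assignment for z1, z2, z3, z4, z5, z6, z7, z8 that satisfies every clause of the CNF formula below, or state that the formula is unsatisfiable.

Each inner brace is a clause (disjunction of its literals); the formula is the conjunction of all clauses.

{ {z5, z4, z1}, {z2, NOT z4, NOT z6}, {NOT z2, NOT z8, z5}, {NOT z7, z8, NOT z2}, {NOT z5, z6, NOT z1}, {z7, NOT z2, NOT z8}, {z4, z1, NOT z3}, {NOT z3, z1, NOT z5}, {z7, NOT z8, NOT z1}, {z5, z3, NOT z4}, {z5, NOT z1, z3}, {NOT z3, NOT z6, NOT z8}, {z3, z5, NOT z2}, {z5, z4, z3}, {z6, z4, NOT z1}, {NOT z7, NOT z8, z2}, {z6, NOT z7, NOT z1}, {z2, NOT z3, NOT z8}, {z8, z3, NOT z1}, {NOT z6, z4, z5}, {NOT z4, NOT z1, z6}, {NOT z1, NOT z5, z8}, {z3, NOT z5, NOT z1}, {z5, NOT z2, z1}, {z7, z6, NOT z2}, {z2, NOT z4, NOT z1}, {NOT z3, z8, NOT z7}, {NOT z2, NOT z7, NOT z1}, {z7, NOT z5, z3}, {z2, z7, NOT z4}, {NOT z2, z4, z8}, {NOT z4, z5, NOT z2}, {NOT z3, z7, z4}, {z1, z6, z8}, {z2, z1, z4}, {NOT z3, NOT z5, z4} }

z1=false,  z2=true,  z3=false,  z4=false,  z5=true,  z6=true,  z7=true,  z8=true

Branch on z5: set z5 = true.
Branch on z6: set z6 = true.
Branch on z2: set z2 = true.
Branch on z7: set z7 = true.
The clause (z8) is unit, so z8 = true.
The clause (NOT z3) is unit, so z3 = false.
The clause (NOT z1) is unit, so z1 = false.
All clauses hold; z4 can take either value.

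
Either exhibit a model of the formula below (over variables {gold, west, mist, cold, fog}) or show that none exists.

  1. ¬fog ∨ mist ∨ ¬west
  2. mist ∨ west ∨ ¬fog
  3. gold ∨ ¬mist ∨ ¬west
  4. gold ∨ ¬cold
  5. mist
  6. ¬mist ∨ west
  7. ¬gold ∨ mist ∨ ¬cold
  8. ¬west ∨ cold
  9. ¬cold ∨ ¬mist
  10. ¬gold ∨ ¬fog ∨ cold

UNSATISFIABLE

The clause (mist) is unit, so mist = True.
The clause (west) is unit, so west = True.
The clause (gold) is unit, so gold = True.
The clause (cold) is unit, so cold = True.
Now (¬cold) is unsatisfied and unit — conflict.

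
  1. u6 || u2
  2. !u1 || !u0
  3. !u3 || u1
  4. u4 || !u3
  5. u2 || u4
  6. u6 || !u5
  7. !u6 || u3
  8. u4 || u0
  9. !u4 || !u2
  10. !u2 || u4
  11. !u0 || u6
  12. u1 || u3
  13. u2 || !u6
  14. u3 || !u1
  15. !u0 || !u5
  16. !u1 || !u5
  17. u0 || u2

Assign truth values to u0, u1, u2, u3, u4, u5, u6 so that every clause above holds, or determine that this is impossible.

Case u6 = true:
Unit clause (u3) forces u3 = true.
Unit clause (u1) forces u1 = true.
Unit clause (!u0) forces u0 = false.
Unit clause (u4) forces u4 = true.
Unit clause (!u2) forces u2 = false.
That conflicts with the unit clause (u2).
Backtrack on u6: now try u6 = false.
Unit clause (u2) forces u2 = true.
Unit clause (!u5) forces u5 = false.
Unit clause (!u4) forces u4 = false.
That conflicts with the unit clause (u4).
Both values of u6 lead to a conflict.

UNSATISFIABLE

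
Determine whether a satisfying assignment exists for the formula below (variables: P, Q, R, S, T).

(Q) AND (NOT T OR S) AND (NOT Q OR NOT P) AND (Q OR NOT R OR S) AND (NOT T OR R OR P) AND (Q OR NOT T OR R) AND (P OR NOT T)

The clause (Q) is unit, so Q = true.
The clause (NOT P) is unit, so P = false.
The clause (NOT T) is unit, so T = false.
All clauses hold; R, S can take either value.
A satisfying assignment: P=false; Q=true; R=false; S=true; T=false.

Yes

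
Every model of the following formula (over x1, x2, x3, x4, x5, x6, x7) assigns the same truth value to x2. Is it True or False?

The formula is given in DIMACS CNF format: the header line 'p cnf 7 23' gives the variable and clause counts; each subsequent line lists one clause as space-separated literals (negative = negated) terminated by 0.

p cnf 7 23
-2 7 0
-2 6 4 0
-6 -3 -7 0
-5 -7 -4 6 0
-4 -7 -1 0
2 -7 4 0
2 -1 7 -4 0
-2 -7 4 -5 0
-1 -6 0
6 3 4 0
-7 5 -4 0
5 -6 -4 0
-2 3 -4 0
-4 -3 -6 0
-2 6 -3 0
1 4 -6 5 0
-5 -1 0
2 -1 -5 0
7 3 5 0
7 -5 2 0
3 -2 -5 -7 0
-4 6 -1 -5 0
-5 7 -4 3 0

Suppose x2 = True.
(x7) alone gives x7 = True.
Try x6 = True.
(¬x3) alone gives x3 = False.
(¬x1) alone gives x1 = False.
(¬x4) alone gives x4 = False.
(¬x5) alone gives x5 = False.
That conflicts with the unit clause (x5).
So x6 must be the other value — set x6 = False.
(x4) alone gives x4 = True.
(¬x5) alone gives x5 = False.
That conflicts with the unit clause (x5).
Neither x6 = True nor x6 = False works.
So every satisfying assignment has x2 = False.

False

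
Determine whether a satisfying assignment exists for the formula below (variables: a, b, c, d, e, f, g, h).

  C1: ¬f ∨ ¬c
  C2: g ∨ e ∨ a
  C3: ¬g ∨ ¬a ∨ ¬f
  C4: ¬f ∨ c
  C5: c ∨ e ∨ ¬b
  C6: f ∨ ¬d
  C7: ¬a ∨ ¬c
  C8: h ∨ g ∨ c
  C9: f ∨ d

No, unsatisfiable

Case f = False:
From the singleton clause (¬d), d = False.
But (d) is also a unit clause — contradiction.
Backtrack on f: now try f = True.
From the singleton clause (¬c), c = False.
But (c) is also a unit clause — contradiction.
Both values of f lead to a conflict.
No assignment satisfies every clause.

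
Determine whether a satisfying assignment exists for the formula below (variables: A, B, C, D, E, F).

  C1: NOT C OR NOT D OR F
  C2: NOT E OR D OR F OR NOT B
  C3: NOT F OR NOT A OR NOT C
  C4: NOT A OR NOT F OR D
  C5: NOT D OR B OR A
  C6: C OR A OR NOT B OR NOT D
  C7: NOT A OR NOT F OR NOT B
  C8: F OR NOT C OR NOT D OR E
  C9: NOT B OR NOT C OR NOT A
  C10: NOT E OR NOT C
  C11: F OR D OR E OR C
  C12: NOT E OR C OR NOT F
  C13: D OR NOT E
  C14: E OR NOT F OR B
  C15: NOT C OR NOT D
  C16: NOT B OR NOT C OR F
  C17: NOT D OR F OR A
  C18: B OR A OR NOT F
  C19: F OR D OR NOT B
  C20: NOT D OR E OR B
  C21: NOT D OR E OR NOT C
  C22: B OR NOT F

Satisfiable

Suppose E = false.
Suppose F = false.
Suppose C = true.
From the singleton clause (NOT D), D = false.
From the singleton clause (NOT B), B = false.
All clauses hold; A can take either value.
A satisfying assignment: A ↦ true; B ↦ false; C ↦ true; D ↦ false; E ↦ false; F ↦ false.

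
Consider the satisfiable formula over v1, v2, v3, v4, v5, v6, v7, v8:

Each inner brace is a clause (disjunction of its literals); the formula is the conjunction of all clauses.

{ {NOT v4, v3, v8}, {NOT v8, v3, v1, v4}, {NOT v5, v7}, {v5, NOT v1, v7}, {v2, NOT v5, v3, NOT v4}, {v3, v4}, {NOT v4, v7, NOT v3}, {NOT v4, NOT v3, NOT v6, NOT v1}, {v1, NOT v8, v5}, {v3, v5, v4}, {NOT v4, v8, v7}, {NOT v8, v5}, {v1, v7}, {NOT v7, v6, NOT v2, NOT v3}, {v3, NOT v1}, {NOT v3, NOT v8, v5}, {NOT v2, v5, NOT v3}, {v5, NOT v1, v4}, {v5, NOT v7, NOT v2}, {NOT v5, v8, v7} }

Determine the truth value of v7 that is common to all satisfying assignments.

True

Suppose v7 = false.
From the singleton clause (NOT v5), v5 = false.
From the singleton clause (NOT v1), v1 = false.
Now (v1) is unsatisfied and unit — conflict.
So every satisfying assignment has v7 = True.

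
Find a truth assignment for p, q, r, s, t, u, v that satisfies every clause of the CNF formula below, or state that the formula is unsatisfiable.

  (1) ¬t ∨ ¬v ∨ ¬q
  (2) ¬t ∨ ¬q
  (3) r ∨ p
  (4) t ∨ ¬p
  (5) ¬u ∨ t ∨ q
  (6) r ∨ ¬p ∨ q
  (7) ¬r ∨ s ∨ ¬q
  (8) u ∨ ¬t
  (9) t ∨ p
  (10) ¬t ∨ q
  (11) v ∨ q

Suppose t = False.
The clause (¬p) is unit, so p = False.
But (p) is also a unit clause — contradiction.
Backtrack on t: now try t = True.
The clause (¬q) is unit, so q = False.
But (q) is also a unit clause — contradiction.
Either choice for t ends in contradiction.

UNSATISFIABLE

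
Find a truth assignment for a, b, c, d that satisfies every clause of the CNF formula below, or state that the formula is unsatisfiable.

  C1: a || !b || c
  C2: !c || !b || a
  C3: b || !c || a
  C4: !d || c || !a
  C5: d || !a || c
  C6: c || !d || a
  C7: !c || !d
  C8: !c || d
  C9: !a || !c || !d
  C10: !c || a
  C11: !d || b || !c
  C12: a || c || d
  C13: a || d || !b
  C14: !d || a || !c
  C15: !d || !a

Try c = false.
Try a = true.
The clause (!d) is unit, so d = false.
But (d) is also a unit clause — contradiction.
So a must be the other value — set a = false.
The clause (!b) is unit, so b = false.
The clause (!d) is unit, so d = false.
But (d) is also a unit clause — contradiction.
Either choice for a ends in contradiction.
So c must be the other value — set c = true.
The clause (!d) is unit, so d = false.
But (d) is also a unit clause — contradiction.
Either choice for c ends in contradiction.

UNSATISFIABLE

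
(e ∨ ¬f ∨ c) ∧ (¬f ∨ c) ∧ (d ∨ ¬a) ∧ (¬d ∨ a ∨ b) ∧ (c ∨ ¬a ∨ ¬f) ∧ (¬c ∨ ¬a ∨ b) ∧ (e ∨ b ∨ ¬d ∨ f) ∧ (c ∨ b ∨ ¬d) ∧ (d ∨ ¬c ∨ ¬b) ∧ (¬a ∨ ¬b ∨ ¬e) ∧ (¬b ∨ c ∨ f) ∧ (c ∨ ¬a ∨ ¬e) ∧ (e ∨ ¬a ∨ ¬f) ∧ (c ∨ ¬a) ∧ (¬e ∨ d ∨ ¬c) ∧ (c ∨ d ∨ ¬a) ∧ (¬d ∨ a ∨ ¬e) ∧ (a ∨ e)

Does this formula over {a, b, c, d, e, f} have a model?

Yes

Branch on f: set f = False.
Branch on d: set d = False.
From the singleton clause (¬a), a = False.
From the singleton clause (e), e = True.
From the singleton clause (¬c), c = False.
From the singleton clause (¬b), b = False.
All clauses are satisfied.
A satisfying assignment: a=False,  b=False,  c=False,  d=False,  e=True,  f=False.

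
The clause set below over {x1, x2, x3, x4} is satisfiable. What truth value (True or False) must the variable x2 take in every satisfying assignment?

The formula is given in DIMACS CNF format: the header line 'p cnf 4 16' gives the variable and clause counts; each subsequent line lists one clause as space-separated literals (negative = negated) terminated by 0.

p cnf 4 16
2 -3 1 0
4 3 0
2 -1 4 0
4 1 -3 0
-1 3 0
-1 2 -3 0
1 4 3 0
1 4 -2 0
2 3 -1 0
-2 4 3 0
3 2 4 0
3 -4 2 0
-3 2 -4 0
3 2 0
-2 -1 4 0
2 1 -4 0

True

Suppose x2 = False.
The clause (x3) is unit, so x3 = True.
The clause (x1) is unit, so x1 = True.
Now (¬x1) is unsatisfied and unit — conflict.
So every satisfying assignment has x2 = True.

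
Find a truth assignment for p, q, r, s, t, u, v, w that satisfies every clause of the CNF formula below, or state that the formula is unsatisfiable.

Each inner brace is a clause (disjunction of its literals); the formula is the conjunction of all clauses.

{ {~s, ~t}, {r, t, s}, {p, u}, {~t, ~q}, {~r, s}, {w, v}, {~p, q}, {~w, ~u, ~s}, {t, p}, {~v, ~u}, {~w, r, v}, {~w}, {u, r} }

p=1, q=1, r=1, s=1, t=0, u=0, v=1, w=0

The clause (~w) is unit, so w = 0.
The clause (v) is unit, so v = 1.
The clause (~u) is unit, so u = 0.
The clause (p) is unit, so p = 1.
The clause (q) is unit, so q = 1.
The clause (~t) is unit, so t = 0.
The clause (r) is unit, so r = 1.
The clause (s) is unit, so s = 1.
All clauses are satisfied.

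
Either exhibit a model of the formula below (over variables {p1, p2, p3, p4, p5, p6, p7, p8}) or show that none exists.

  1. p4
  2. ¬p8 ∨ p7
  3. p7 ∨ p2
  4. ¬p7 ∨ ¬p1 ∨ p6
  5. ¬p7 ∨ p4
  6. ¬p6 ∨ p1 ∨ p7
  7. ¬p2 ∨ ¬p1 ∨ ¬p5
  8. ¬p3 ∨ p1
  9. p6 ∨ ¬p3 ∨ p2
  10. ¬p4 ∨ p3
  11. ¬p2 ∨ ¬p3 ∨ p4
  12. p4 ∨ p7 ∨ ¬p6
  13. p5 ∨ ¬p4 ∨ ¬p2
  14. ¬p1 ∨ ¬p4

UNSATISFIABLE

From the singleton clause (p4), p4 = True.
From the singleton clause (p3), p3 = True.
From the singleton clause (p1), p1 = True.
But (¬p1) is also a unit clause — contradiction.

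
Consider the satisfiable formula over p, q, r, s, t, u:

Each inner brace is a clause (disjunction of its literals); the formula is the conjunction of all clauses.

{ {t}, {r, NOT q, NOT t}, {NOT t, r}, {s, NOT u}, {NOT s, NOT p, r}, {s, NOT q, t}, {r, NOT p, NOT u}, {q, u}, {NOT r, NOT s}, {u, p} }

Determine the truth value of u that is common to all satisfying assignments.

False

Suppose u = true.
From the singleton clause (t), t = true.
From the singleton clause (r), r = true.
From the singleton clause (s), s = true.
Now (NOT s) is unsatisfied and unit — conflict.
So every satisfying assignment has u = False.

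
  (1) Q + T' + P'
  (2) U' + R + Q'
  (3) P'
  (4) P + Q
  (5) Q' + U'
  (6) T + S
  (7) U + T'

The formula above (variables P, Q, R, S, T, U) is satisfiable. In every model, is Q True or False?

Suppose Q = 0.
Unit clause (P') forces P = 0.
But (P) is also a unit clause — contradiction.
So every satisfying assignment has Q = True.

True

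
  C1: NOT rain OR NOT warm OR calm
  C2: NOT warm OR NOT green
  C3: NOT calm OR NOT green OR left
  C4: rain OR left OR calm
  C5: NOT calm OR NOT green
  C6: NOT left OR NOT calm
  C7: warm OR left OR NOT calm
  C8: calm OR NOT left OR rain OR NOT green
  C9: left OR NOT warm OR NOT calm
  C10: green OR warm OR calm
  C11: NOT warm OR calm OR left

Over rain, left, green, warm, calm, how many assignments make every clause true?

3

There are 2^5 = 32 truth assignments over (rain, left, green, warm, calm).
Split on green. With green = true, the clauses containing green are satisfied and NOT green drops from the rest; 2 of the 2^4 = 16 assignments to the other variables satisfy what remains.
With green = false, by the same count on the reduced clause set, 1 assignment works.
(One model: rain=F, left=T, green=F, warm=T, calm=F.)
Total: 2 + 1 = 3.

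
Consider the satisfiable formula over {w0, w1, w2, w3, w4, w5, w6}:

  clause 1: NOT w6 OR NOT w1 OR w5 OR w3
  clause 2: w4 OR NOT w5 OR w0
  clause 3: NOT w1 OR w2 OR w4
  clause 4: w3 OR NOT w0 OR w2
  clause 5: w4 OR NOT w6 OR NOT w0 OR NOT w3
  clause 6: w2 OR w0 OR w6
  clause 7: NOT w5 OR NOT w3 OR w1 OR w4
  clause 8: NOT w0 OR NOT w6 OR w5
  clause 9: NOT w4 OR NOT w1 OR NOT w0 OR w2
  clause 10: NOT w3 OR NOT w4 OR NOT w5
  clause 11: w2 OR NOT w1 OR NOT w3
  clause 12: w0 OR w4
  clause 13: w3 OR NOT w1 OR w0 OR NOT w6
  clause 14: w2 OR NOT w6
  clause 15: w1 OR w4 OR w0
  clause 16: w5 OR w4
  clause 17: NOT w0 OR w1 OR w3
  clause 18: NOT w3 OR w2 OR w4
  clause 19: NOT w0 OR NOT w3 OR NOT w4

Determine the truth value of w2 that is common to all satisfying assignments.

Suppose w2 = false.
Unit clause (NOT w6) forces w6 = false.
Unit clause (w0) forces w0 = true.
Unit clause (w3) forces w3 = true.
Unit clause (NOT w1) forces w1 = false.
Unit clause (w4) forces w4 = true.
But (NOT w4) is also a unit clause — contradiction.
So every satisfying assignment has w2 = True.

True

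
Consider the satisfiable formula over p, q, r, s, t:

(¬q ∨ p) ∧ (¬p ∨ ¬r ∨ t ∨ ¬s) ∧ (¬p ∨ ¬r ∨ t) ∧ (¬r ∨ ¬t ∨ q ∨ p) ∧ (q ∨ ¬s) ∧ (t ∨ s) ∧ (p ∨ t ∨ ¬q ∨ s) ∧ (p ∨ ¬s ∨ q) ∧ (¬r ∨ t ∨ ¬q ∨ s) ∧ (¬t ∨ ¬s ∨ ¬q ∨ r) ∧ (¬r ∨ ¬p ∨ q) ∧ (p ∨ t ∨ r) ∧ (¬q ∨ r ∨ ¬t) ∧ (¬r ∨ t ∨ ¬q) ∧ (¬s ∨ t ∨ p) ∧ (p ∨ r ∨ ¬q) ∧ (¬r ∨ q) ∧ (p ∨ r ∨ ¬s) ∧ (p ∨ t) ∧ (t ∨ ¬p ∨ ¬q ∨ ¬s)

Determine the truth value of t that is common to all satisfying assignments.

True

Suppose t = False.
The clause (s) is unit, so s = True.
The clause (q) is unit, so q = True.
The clause (p) is unit, so p = True.
Now (¬p) is unsatisfied and unit — conflict.
So every satisfying assignment has t = True.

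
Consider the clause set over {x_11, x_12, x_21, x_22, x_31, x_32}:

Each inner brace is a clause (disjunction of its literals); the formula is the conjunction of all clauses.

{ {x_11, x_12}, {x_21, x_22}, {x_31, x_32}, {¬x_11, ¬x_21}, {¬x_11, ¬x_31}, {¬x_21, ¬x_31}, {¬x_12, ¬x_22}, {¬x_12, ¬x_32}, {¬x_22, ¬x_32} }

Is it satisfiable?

No, unsatisfiable

Try x_11 = True.
(¬x_21) alone gives x_21 = False.
(x_22) alone gives x_22 = True.
(¬x_31) alone gives x_31 = False.
(x_32) alone gives x_32 = True.
But (¬x_32) is also a unit clause — contradiction.
So x_11 must be the other value — set x_11 = False.
(x_12) alone gives x_12 = True.
(¬x_22) alone gives x_22 = False.
(x_21) alone gives x_21 = True.
(¬x_31) alone gives x_31 = False.
(x_32) alone gives x_32 = True.
But (¬x_32) is also a unit clause — contradiction.
Neither x_11 = True nor x_11 = False works.
No assignment satisfies every clause.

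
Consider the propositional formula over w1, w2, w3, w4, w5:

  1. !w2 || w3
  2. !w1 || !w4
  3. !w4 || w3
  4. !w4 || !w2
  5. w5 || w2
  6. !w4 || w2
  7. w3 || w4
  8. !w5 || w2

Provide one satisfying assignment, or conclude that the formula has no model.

w1: false, w2: true, w3: true, w4: false, w5: true

Case w2 = true:
From the singleton clause (w3), w3 = true.
From the singleton clause (!w4), w4 = false.
All clauses hold; w1, w5 can take either value.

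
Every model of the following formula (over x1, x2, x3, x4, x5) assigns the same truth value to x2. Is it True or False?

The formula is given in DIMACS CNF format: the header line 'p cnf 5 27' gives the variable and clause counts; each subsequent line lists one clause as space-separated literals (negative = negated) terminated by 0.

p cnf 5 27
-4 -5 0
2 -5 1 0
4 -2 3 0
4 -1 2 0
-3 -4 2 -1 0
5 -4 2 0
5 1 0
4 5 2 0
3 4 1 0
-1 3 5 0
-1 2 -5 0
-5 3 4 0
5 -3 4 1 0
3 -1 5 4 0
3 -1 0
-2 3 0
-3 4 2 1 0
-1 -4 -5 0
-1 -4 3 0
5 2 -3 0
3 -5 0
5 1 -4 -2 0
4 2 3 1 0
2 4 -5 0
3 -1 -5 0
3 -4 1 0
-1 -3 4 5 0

Suppose x2 = False.
Suppose x4 = False.
Unit clause (¬x1) forces x1 = False.
Unit clause (¬x5) forces x5 = False.
That conflicts with the unit clause (x5).
So x4 must be the other value — set x4 = True.
Unit clause (¬x5) forces x5 = False.
That conflicts with the unit clause (x5).
Both values of x4 lead to a conflict.
So every satisfying assignment has x2 = True.

True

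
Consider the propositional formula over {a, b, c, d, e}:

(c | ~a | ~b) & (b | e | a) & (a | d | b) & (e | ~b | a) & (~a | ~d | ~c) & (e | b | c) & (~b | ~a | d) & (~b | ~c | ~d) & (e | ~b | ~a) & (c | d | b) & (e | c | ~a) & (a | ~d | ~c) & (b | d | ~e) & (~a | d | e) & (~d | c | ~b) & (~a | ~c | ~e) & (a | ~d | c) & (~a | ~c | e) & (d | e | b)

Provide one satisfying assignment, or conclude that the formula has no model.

Branch on c: set c = 0.
Branch on a: set a = 1.
Unit clause (~b) forces b = 0.
Unit clause (e) forces e = 1.
Unit clause (d) forces d = 1.
Every clause now holds.

a ↦ 1,  b ↦ 0,  c ↦ 0,  d ↦ 1,  e ↦ 1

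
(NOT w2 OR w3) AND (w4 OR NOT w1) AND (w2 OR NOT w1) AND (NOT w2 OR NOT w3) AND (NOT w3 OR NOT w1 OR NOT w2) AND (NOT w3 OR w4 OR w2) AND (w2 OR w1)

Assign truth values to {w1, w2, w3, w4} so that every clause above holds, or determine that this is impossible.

UNSATISFIABLE

Suppose w2 = false.
The clause (NOT w1) is unit, so w1 = false.
But (w1) is also a unit clause — contradiction.
That branch fails; take w2 = true instead.
The clause (w3) is unit, so w3 = true.
But (NOT w3) is also a unit clause — contradiction.
Both values of w2 lead to a conflict.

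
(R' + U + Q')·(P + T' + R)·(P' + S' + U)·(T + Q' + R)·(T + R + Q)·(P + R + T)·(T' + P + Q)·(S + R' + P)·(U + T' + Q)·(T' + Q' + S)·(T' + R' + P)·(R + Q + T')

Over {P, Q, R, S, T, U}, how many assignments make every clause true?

12

There are 2^6 = 64 truth assignments over (P, Q, R, S, T, U).
Split on Q. With Q = 1, the clauses containing Q are satisfied and Q' drops from the rest; 5 of the 2^5 = 32 assignments to the other variables satisfy what remains.
With Q = 0, by the same count on the reduced clause set, 7 assignments work.
Total: 5 + 7 = 12.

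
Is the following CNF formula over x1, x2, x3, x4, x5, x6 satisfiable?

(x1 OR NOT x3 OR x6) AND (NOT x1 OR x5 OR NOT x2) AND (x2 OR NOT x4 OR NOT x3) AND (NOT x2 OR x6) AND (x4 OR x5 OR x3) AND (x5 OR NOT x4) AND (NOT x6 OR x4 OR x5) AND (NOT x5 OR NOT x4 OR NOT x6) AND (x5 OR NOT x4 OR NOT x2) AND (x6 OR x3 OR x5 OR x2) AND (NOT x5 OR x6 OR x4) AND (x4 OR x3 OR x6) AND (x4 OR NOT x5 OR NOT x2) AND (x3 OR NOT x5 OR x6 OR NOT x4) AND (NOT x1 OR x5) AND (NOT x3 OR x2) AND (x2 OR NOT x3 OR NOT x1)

Try x2 = false.
Unit clause (NOT x3) forces x3 = false.
Try x4 = false.
Unit clause (x5) forces x5 = true.
Unit clause (x6) forces x6 = true.
All clauses hold; x1 can take either value.
A satisfying assignment: x1=false,  x2=false,  x3=false,  x4=false,  x5=true,  x6=true.

Yes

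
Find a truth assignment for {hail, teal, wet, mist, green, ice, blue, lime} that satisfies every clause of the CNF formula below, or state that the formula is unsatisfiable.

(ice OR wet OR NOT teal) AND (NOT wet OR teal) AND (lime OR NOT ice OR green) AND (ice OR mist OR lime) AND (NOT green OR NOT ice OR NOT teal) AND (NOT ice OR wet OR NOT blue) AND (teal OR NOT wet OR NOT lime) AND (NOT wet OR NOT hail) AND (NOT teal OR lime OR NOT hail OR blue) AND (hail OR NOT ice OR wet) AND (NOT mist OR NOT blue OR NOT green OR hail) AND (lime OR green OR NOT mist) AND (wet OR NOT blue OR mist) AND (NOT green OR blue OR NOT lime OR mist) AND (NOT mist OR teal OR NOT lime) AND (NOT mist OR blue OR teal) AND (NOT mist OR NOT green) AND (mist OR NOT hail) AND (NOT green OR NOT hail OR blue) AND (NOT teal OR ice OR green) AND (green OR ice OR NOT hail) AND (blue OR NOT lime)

hail=false; teal=true; wet=true; mist=true; green=false; ice=true; blue=true; lime=true

Try wet = true.
From the singleton clause (teal), teal = true.
From the singleton clause (NOT hail), hail = false.
Try green = false.
From the singleton clause (ice), ice = true.
From the singleton clause (lime), lime = true.
From the singleton clause (blue), blue = true.
No clause remains; mist is free.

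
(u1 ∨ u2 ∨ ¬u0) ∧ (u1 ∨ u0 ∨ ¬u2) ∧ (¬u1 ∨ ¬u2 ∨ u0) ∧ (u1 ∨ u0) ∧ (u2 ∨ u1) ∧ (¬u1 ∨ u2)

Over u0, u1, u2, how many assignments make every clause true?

2

There are 2^3 = 8 truth assignments over (u0, u1, u2).
Check each against the 6 clauses (columns in the order u0, u1, u2):
  F F F  ✗ fails (u1 ∨ u0)
  F F T  ✗ fails (u1 ∨ u0 ∨ ¬u2)
  F T F  ✗ fails (¬u1 ∨ u2)
  F T T  ✗ fails (¬u1 ∨ ¬u2 ∨ u0)
  T F F  ✗ fails (u1 ∨ u2 ∨ ¬u0)
  T F T  ✓ satisfies all
  T T F  ✗ fails (¬u1 ∨ u2)
  T T T  ✓ satisfies all
2 of the 8 rows are models.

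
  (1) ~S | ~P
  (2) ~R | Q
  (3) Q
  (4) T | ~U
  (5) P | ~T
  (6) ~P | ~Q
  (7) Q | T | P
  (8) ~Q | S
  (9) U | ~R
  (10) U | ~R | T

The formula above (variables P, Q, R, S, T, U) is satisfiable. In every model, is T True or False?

False

Suppose T = 1.
(Q) alone gives Q = 1.
(P) alone gives P = 1.
But (~P) is also a unit clause — contradiction.
So every satisfying assignment has T = False.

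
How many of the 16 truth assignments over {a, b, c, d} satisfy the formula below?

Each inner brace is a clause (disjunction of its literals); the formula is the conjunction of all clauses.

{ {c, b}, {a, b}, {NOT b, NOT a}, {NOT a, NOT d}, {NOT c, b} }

There are 2^4 = 16 truth assignments over (a, b, c, d).
Check each against the 5 clauses (columns in the order a, b, c, d):
  F F F F  ✗ fails (c OR b)
  F F F T  ✗ fails (c OR b)
  F F T F  ✗ fails (a OR b)
  F F T T  ✗ fails (a OR b)
  F T F F  ✓ satisfies all
  F T F T  ✓ satisfies all
  F T T F  ✓ satisfies all
  F T T T  ✓ satisfies all
  T F F F  ✗ fails (c OR b)
  T F F T  ✗ fails (c OR b)
  T F T F  ✗ fails (NOT c OR b)
  T F T T  ✗ fails (NOT a OR NOT d)
  T T F F  ✗ fails (NOT b OR NOT a)
  T T F T  ✗ fails (NOT b OR NOT a)
  T T T F  ✗ fails (NOT b OR NOT a)
  T T T T  ✗ fails (NOT b OR NOT a)
4 of the 16 rows are models.

4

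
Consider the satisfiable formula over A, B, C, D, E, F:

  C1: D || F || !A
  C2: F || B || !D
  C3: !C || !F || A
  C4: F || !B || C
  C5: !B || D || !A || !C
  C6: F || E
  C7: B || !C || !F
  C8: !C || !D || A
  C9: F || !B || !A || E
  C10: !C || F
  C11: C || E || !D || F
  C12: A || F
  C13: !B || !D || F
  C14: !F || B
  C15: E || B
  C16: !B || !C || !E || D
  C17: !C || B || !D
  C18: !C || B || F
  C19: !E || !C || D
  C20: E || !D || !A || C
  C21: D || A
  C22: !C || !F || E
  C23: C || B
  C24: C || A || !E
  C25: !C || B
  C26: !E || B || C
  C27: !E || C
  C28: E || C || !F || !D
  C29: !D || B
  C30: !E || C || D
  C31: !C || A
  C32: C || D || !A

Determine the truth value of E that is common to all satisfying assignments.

True

Suppose E = false.
Unit clause (F) forces F = true.
Unit clause (B) forces B = true.
Unit clause (!C) forces C = false.
Unit clause (!D) forces D = false.
Unit clause (A) forces A = true.
But (!A) is also a unit clause — contradiction.
So every satisfying assignment has E = True.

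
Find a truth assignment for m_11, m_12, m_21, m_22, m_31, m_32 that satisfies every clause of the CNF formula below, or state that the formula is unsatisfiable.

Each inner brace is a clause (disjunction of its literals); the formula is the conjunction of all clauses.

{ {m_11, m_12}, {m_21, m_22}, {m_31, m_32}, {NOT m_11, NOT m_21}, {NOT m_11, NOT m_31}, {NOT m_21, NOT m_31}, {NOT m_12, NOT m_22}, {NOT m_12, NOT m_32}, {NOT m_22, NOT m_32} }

UNSATISFIABLE

Try m_11 = true.
From the singleton clause (NOT m_21), m_21 = false.
From the singleton clause (m_22), m_22 = true.
From the singleton clause (NOT m_31), m_31 = false.
From the singleton clause (m_32), m_32 = true.
But (NOT m_32) is also a unit clause — contradiction.
That branch fails; take m_11 = false instead.
From the singleton clause (m_12), m_12 = true.
From the singleton clause (NOT m_22), m_22 = false.
From the singleton clause (m_21), m_21 = true.
From the singleton clause (NOT m_31), m_31 = false.
From the singleton clause (m_32), m_32 = true.
But (NOT m_32) is also a unit clause — contradiction.
Either choice for m_11 ends in contradiction.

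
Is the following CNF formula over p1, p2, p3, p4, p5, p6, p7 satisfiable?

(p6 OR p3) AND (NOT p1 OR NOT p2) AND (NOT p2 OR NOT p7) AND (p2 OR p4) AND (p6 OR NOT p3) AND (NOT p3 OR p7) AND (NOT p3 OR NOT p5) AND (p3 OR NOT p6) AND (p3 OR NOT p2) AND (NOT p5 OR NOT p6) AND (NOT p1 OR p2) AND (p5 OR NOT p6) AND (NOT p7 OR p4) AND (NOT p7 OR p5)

Try p6 = true.
The clause (p3) is unit, so p3 = true.
The clause (p7) is unit, so p7 = true.
The clause (NOT p2) is unit, so p2 = false.
The clause (p4) is unit, so p4 = true.
The clause (NOT p5) is unit, so p5 = false.
But (p5) is also a unit clause — contradiction.
That branch fails; take p6 = false instead.
The clause (p3) is unit, so p3 = true.
But (NOT p3) is also a unit clause — contradiction.
Both values of p6 lead to a conflict.
No assignment satisfies every clause.

No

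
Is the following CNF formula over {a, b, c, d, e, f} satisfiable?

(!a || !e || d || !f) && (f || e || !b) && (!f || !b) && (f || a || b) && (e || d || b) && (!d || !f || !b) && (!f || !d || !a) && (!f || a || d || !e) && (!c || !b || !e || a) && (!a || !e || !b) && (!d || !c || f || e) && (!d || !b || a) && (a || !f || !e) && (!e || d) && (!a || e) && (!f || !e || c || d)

Case f = false:
Case e = true:
Unit clause (d) forces d = true.
Case a = true:
Unit clause (!b) forces b = false.
No clause remains; c is free.
A satisfying assignment: a: true,  b: false,  c: false,  d: true,  e: true,  f: false.

Yes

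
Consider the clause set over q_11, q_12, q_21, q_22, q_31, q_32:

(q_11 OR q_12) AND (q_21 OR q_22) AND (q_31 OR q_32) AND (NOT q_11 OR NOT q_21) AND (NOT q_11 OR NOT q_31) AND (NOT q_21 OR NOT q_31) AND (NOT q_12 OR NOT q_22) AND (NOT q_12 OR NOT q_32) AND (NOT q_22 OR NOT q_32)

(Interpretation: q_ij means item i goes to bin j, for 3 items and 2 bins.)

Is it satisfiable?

No, unsatisfiable

Branch on q_11: set q_11 = true.
The clause (NOT q_21) is unit, so q_21 = false.
The clause (q_22) is unit, so q_22 = true.
The clause (NOT q_31) is unit, so q_31 = false.
The clause (q_32) is unit, so q_32 = true.
Now (NOT q_32) is unsatisfied and unit — conflict.
So q_11 must be the other value — set q_11 = false.
The clause (q_12) is unit, so q_12 = true.
The clause (NOT q_22) is unit, so q_22 = false.
The clause (q_21) is unit, so q_21 = true.
The clause (NOT q_31) is unit, so q_31 = false.
The clause (q_32) is unit, so q_32 = true.
Now (NOT q_32) is unsatisfied and unit — conflict.
Neither q_11 = true nor q_11 = false works.
No assignment satisfies every clause.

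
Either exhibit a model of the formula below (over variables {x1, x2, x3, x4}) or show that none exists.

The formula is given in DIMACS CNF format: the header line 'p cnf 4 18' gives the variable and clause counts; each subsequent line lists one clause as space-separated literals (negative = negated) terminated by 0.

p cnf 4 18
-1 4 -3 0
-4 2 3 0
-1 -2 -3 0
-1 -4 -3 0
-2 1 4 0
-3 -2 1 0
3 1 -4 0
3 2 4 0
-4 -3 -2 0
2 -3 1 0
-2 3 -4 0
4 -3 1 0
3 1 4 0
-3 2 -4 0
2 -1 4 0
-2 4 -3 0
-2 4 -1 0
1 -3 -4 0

Try x1 = False.
Try x2 = False.
From the singleton clause (¬x3), x3 = False.
From the singleton clause (¬x4), x4 = False.
That conflicts with the unit clause (x4).
That branch fails; take x2 = True instead.
From the singleton clause (x4), x4 = True.
From the singleton clause (¬x3), x3 = False.
That conflicts with the unit clause (x3).
Either choice for x2 ends in contradiction.
That branch fails; take x1 = True instead.
Try x4 = True.
From the singleton clause (¬x3), x3 = False.
From the singleton clause (x2), x2 = True.
That conflicts with the unit clause (¬x2).
That branch fails; take x4 = False instead.
From the singleton clause (¬x3), x3 = False.
From the singleton clause (x2), x2 = True.
That conflicts with the unit clause (¬x2).
Either choice for x4 ends in contradiction.
Either choice for x1 ends in contradiction.

UNSATISFIABLE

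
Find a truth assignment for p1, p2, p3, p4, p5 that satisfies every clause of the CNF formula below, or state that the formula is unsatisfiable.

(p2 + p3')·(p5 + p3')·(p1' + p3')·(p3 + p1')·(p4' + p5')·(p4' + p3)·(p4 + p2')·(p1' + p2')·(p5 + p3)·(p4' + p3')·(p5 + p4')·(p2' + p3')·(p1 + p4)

UNSATISFIABLE

Try p2 = 1.
From the singleton clause (p4), p4 = 1.
From the singleton clause (p5'), p5 = 0.
But (p5) is also a unit clause — contradiction.
Undo p2 and try p2 = 0.
From the singleton clause (p3'), p3 = 0.
From the singleton clause (p1'), p1 = 0.
From the singleton clause (p4'), p4 = 0.
But (p4) is also a unit clause — contradiction.
Either choice for p2 ends in contradiction.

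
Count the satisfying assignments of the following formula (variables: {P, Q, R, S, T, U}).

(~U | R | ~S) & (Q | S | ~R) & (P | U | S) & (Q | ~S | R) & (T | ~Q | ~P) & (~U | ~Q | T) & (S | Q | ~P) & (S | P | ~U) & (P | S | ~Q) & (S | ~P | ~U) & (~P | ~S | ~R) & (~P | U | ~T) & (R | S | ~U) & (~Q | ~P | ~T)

There are 2^6 = 64 truth assignments over (P, Q, R, S, T, U).
Split on U. With U = 1, the clauses containing U are satisfied and ~U drops from the rest; 3 of the 2^5 = 32 assignments to the other variables satisfy what remains.
With U = 0, by the same count on the reduced clause set, 6 assignments work.
Total: 3 + 6 = 9.

9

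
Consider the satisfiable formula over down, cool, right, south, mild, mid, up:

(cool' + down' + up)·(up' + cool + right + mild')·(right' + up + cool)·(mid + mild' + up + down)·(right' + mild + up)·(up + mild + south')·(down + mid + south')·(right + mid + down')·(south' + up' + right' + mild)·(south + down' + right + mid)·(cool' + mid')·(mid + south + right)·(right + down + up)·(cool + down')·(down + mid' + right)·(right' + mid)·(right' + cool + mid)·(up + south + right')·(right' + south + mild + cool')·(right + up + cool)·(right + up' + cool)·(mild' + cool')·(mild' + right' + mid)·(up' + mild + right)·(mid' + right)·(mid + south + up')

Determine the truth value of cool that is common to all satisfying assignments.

Suppose cool = 1.
Unit clause (mid') forces mid = 0.
Unit clause (right') forces right = 0.
Unit clause (down') forces down = 0.
Unit clause (south') forces south = 0.
But (south) is also a unit clause — contradiction.
So every satisfying assignment has cool = False.

False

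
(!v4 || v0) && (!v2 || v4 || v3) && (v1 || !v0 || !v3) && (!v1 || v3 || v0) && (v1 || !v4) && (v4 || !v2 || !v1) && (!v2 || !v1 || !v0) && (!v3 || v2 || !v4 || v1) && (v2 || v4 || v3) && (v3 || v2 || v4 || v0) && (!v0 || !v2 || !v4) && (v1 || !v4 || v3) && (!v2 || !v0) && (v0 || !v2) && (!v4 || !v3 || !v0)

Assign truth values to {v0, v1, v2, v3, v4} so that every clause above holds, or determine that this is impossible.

Branch on v4: set v4 = false.
Branch on v2: set v2 = false.
Unit clause (v3) forces v3 = true.
Branch on v1: set v1 = false.
Unit clause (!v0) forces v0 = false.
Every clause now holds.

v0: false; v1: false; v2: false; v3: true; v4: false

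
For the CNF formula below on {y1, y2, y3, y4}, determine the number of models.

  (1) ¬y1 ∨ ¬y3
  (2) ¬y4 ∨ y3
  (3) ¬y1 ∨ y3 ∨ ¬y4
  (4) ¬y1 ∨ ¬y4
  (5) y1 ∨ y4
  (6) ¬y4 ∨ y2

3

There are 2^4 = 16 truth assignments over (y1, y2, y3, y4).
Split on y1. With y1 = True, the clauses containing y1 are satisfied and ¬y1 drops from the rest; 2 of the 2^3 = 8 assignments to the other variables satisfy what remains.
With y1 = False, by the same count on the reduced clause set, 1 assignment works.
(One model: y1=F, y2=T, y3=T, y4=T.)
Total: 2 + 1 = 3.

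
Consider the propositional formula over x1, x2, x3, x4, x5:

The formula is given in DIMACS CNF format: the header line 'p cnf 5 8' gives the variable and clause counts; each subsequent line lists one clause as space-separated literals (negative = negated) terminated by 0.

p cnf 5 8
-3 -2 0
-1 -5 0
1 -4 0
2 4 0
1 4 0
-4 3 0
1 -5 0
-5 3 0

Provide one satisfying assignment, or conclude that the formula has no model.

Branch on x3: set x3 = False.
Unit clause (¬x4) forces x4 = False.
Unit clause (x2) forces x2 = True.
Unit clause (x1) forces x1 = True.
Unit clause (¬x5) forces x5 = False.
This assignment satisfies each clause.

x1: True; x2: True; x3: False; x4: False; x5: False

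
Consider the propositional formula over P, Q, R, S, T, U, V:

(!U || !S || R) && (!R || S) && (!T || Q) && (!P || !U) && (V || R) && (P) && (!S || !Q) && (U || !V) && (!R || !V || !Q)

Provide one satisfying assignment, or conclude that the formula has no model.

P=true, Q=false, R=true, S=true, T=false, U=false, V=false

From the singleton clause (P), P = true.
From the singleton clause (!U), U = false.
From the singleton clause (!V), V = false.
From the singleton clause (R), R = true.
From the singleton clause (S), S = true.
From the singleton clause (!Q), Q = false.
From the singleton clause (!T), T = false.
Every clause now holds.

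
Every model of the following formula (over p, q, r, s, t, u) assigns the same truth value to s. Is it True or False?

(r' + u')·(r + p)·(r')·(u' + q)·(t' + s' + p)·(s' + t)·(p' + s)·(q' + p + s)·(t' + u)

True

Suppose s = 0.
The clause (r') is unit, so r = 0.
The clause (p) is unit, so p = 1.
But (p') is also a unit clause — contradiction.
So every satisfying assignment has s = True.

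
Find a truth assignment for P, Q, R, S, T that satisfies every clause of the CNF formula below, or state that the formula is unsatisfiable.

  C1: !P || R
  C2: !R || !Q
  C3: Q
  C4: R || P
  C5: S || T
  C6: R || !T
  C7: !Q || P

UNSATISFIABLE

From the singleton clause (Q), Q = true.
From the singleton clause (!R), R = false.
From the singleton clause (!P), P = false.
But (P) is also a unit clause — contradiction.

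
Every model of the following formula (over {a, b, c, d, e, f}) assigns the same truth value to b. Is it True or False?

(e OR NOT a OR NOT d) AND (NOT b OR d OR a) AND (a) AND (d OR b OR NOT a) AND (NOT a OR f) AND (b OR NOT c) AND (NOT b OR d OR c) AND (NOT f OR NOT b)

False

Suppose b = true.
(a) alone gives a = true.
(f) alone gives f = true.
But (NOT f) is also a unit clause — contradiction.
So every satisfying assignment has b = False.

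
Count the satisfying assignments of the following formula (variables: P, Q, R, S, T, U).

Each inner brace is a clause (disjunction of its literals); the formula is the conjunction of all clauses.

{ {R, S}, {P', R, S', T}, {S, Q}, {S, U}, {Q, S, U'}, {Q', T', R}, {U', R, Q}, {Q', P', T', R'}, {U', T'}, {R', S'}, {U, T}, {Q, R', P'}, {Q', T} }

2

There are 2^6 = 64 truth assignments over (P, Q, R, S, T, U).
Split on Q. With Q = 1, the clauses containing Q are satisfied and Q' drops from the rest; 0 of the 2^5 = 32 assignments to the other variables satisfy what remains.
With Q = 0, by the same count on the reduced clause set, 2 assignments work.
(One model: P=F, Q=F, R=F, S=T, T=T, U=F.)
Total: 0 + 2 = 2.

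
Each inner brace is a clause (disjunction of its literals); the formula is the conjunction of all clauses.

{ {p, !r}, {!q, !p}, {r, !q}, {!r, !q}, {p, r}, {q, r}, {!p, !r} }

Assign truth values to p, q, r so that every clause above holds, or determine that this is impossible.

Try p = true.
From the singleton clause (!q), q = false.
From the singleton clause (r), r = true.
Now (!r) is unsatisfied and unit — conflict.
Undo p and try p = false.
From the singleton clause (!r), r = false.
Now (r) is unsatisfied and unit — conflict.
Either choice for p ends in contradiction.

UNSATISFIABLE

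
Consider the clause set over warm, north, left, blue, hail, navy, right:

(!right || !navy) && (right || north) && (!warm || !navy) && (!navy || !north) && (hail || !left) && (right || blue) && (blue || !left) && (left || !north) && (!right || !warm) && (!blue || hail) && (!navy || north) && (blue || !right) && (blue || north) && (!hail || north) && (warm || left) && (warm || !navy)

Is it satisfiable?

Case right = true:
From the singleton clause (!navy), navy = false.
From the singleton clause (!warm), warm = false.
From the singleton clause (blue), blue = true.
From the singleton clause (hail), hail = true.
From the singleton clause (north), north = true.
From the singleton clause (left), left = true.
This assignment satisfies each clause.
A satisfying assignment: warm=false; north=true; left=true; blue=true; hail=true; navy=false; right=true.

Yes, satisfiable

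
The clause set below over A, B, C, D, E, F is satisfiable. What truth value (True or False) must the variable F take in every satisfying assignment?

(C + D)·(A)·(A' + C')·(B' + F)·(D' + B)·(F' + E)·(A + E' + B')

True

Suppose F = 0.
From the singleton clause (A), A = 1.
From the singleton clause (C'), C = 0.
From the singleton clause (D), D = 1.
From the singleton clause (B'), B = 0.
That conflicts with the unit clause (B).
So every satisfying assignment has F = True.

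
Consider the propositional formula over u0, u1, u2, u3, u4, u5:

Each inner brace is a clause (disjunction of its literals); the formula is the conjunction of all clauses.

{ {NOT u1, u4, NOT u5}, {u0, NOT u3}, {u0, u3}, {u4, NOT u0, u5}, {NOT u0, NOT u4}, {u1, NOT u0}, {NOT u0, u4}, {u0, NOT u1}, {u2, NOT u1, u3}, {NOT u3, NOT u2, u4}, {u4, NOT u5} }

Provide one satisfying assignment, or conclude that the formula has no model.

UNSATISFIABLE

Branch on u0: set u0 = true.
The clause (NOT u4) is unit, so u4 = false.
But (u4) is also a unit clause — contradiction.
That branch fails; take u0 = false instead.
The clause (NOT u3) is unit, so u3 = false.
But (u3) is also a unit clause — contradiction.
Both values of u0 lead to a conflict.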